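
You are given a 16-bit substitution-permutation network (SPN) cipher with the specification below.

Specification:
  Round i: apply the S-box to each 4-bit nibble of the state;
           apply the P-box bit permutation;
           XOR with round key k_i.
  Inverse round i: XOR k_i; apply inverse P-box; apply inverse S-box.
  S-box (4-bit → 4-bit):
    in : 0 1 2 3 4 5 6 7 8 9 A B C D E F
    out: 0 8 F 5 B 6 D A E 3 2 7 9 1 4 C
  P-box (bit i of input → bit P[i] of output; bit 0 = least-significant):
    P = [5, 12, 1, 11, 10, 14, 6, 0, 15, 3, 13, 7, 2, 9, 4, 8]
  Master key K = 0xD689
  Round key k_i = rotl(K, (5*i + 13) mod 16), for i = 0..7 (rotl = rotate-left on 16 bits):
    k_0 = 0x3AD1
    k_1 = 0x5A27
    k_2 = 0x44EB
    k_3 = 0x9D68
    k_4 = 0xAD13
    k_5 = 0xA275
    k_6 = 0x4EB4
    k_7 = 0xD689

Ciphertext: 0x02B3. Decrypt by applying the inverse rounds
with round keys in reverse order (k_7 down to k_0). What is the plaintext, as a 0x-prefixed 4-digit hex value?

0x4866

s_0 = ciphertext = 0x02B3
s_1 = InvRound(s_0, k_7) = 0xE99B
s_2 = InvRound(s_1, k_6) = 0x4BC3
s_3 = InvRound(s_2, k_5) = 0x66A6
s_4 = InvRound(s_3, k_4) = 0x2C7C
s_5 = InvRound(s_4, k_3) = 0x630A
s_6 = InvRound(s_5, k_2) = 0x7F6D
s_7 = InvRound(s_6, k_1) = 0x153E
s_8 = InvRound(s_7, k_0) = 0x4866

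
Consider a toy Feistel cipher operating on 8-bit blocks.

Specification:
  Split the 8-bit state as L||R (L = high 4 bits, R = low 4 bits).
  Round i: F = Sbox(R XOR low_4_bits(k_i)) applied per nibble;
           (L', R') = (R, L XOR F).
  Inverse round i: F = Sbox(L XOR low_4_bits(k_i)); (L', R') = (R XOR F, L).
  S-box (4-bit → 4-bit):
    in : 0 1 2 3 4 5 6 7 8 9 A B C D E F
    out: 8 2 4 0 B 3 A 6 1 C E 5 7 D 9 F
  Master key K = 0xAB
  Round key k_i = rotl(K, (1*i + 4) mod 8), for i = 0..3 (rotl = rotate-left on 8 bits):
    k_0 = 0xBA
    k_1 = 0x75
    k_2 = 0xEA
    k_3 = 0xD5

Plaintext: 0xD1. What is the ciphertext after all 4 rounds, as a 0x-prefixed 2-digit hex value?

0x2A

s_0 = plaintext = 0xD1
s_1 = Round(s_0, k_0) = 0x18
s_2 = Round(s_1, k_1) = 0x8C
s_3 = Round(s_2, k_2) = 0xC2
s_4 = Round(s_3, k_3) = 0x2A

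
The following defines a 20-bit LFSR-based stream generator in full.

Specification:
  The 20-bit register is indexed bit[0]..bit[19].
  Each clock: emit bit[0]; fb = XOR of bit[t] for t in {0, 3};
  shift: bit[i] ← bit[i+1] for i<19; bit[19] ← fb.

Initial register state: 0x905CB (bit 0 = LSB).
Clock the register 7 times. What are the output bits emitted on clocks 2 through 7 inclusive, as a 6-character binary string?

reg_0 = 0x905CB
clock 1: out=1, reg = 0x482E5
clock 2: out=1, reg = 0xA4172
clock 3: out=0, reg = 0x520B9
clock 4: out=1, reg = 0x2905C
clock 5: out=0, reg = 0x9482E
clock 6: out=0, reg = 0xCA417
clock 7: out=1, reg = 0xE520B

101001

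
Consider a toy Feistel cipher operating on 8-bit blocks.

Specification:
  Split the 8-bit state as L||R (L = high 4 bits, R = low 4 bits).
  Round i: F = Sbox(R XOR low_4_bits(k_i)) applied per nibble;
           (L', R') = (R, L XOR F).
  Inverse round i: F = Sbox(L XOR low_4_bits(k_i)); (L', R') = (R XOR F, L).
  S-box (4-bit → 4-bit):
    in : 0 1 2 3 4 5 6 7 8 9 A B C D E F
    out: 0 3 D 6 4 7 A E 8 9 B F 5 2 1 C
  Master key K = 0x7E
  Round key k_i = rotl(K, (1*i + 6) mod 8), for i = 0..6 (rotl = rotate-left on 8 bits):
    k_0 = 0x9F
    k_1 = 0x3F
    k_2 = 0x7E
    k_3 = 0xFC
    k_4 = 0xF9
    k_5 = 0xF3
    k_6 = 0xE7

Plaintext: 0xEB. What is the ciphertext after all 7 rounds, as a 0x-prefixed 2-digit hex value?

0xF4

s_0 = plaintext = 0xEB
s_1 = Round(s_0, k_0) = 0xBA
s_2 = Round(s_1, k_1) = 0xAC
s_3 = Round(s_2, k_2) = 0xC7
s_4 = Round(s_3, k_3) = 0x73
s_5 = Round(s_4, k_4) = 0x3C
s_6 = Round(s_5, k_5) = 0xCF
s_7 = Round(s_6, k_6) = 0xF4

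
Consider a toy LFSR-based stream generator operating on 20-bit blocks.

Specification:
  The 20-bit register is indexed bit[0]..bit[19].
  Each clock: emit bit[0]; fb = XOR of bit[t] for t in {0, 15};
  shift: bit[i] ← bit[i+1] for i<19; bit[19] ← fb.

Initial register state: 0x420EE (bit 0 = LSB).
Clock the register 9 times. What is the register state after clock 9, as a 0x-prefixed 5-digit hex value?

reg_0 = 0x420EE
clock 1: out=0, reg = 0x21077
clock 2: out=1, reg = 0x9083B
clock 3: out=1, reg = 0xC841D
clock 4: out=1, reg = 0x6420E
clock 5: out=0, reg = 0x32107
clock 6: out=1, reg = 0x99083
clock 7: out=1, reg = 0x4C841
clock 8: out=1, reg = 0x26420
clock 9: out=0, reg = 0x13210

0x13210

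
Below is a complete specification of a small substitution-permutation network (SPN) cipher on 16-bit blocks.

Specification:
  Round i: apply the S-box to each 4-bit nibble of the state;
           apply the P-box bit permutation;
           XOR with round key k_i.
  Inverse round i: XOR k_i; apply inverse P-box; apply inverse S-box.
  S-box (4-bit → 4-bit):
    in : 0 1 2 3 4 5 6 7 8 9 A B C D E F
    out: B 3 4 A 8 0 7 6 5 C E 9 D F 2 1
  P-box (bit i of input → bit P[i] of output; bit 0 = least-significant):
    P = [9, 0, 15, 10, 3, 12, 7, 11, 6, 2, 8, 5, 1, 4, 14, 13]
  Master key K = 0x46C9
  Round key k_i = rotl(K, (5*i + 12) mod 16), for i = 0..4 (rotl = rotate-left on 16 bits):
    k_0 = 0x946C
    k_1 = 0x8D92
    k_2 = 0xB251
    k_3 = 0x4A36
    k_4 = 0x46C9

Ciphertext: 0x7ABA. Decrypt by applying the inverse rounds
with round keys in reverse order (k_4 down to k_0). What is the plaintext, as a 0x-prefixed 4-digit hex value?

s_0 = ciphertext = 0x7ABA
s_1 = InvRound(s_0, k_4) = 0x0B33
s_2 = InvRound(s_1, k_3) = 0x275E
s_3 = InvRound(s_2, k_2) = 0xF71A
s_4 = InvRound(s_3, k_1) = 0x95DF
s_5 = InvRound(s_4, k_0) = 0x192E

0x192E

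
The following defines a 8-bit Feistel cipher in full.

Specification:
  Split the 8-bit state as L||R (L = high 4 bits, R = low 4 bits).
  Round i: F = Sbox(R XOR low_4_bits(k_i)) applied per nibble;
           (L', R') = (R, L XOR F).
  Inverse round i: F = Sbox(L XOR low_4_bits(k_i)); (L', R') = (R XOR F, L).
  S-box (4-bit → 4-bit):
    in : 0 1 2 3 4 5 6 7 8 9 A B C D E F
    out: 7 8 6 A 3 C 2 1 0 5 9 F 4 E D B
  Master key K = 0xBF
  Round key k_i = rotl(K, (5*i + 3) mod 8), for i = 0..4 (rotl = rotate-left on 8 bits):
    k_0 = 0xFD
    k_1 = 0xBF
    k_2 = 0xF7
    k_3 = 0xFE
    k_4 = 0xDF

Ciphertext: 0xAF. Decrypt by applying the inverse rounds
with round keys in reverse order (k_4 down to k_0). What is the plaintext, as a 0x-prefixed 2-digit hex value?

s_0 = ciphertext = 0xAF
s_1 = InvRound(s_0, k_4) = 0x3A
s_2 = InvRound(s_1, k_3) = 0x43
s_3 = InvRound(s_2, k_2) = 0x94
s_4 = InvRound(s_3, k_1) = 0x69
s_5 = InvRound(s_4, k_0) = 0x66

0x66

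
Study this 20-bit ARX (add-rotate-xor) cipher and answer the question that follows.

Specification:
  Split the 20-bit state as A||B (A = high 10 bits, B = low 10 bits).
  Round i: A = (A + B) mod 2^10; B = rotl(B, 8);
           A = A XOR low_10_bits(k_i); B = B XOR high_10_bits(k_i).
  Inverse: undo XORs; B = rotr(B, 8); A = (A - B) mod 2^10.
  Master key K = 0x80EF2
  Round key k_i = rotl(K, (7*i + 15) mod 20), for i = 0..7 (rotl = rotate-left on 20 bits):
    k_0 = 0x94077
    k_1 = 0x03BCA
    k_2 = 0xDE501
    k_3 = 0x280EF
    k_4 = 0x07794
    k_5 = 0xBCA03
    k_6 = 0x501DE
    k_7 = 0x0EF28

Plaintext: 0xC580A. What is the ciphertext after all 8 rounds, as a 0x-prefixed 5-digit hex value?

s_0 = plaintext = 0xC580A
s_1 = Round(s_0, k_0) = 0xD5C52
s_2 = Round(s_1, k_1) = 0x18E1A
s_3 = Round(s_2, k_2) = 0xDF1FF
s_4 = Round(s_3, k_3) = 0x653DF
s_5 = Round(s_4, k_4) = 0xB9FEA
s_6 = Round(s_5, k_5) = 0x34808
s_7 = Round(s_6, k_6) = 0x41142
s_8 = Round(s_7, k_7) = 0x5BA6B

0x5BA6B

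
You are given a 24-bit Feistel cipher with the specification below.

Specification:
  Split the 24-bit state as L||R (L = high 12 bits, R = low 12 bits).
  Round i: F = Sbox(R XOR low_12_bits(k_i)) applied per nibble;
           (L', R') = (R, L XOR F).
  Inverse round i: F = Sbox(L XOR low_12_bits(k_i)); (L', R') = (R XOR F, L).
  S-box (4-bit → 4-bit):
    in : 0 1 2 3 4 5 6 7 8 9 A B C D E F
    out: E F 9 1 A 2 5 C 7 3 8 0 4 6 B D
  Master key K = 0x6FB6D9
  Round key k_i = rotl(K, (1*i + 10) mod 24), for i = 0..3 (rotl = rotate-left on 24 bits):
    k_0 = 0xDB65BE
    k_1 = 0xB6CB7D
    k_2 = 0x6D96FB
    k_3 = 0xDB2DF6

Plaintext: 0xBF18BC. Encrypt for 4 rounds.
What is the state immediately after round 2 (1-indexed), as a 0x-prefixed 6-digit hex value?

s_0 = plaintext = 0xBF18BC
s_1 = Round(s_0, k_0) = 0x8BCD18
s_2 = Round(s_1, k_1) = 0xD18DEE
s_3 = Round(s_2, k_2) = 0xDEEDEA
s_4 = Round(s_3, k_3) = 0xDEA31A

0xD18DEE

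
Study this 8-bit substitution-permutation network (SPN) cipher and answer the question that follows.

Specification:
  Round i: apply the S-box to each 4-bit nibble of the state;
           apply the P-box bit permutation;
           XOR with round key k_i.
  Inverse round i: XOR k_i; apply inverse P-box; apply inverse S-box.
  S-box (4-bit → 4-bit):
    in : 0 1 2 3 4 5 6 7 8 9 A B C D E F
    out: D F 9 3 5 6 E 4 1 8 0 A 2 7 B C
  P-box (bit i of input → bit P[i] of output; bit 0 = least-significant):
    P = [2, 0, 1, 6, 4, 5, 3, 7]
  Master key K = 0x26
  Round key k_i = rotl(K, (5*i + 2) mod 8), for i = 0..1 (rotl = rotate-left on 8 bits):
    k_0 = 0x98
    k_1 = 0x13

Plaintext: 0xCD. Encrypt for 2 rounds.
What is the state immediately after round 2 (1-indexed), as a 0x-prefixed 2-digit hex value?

s_0 = plaintext = 0xCD
s_1 = Round(s_0, k_0) = 0xBF
s_2 = Round(s_1, k_1) = 0xF1

0xF1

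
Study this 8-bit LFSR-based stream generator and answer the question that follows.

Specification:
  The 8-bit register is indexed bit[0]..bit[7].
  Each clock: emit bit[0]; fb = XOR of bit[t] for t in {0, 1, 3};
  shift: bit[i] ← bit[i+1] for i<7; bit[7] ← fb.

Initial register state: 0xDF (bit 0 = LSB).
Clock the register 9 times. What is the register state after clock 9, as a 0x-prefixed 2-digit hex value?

reg_0 = 0xDF
clock 1: out=1, reg = 0xEF
clock 2: out=1, reg = 0xF7
clock 3: out=1, reg = 0x7B
clock 4: out=1, reg = 0xBD
clock 5: out=1, reg = 0x5E
clock 6: out=0, reg = 0x2F
clock 7: out=1, reg = 0x97
clock 8: out=1, reg = 0x4B
clock 9: out=1, reg = 0xA5

0xA5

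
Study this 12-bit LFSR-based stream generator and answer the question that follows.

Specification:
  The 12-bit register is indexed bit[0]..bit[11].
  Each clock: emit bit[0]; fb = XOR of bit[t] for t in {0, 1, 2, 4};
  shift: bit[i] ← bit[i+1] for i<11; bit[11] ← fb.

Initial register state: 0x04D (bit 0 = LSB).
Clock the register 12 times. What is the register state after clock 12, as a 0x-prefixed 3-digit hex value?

0xC7C

reg_0 = 0x04D
clock 1: out=1, reg = 0x026
clock 2: out=0, reg = 0x013
clock 3: out=1, reg = 0x809
clock 4: out=1, reg = 0xC04
clock 5: out=0, reg = 0xE02
clock 6: out=0, reg = 0xF01
clock 7: out=1, reg = 0xF80
clock 8: out=0, reg = 0x7C0
clock 9: out=0, reg = 0x3E0
clock 10: out=0, reg = 0x1F0
clock 11: out=0, reg = 0x8F8
clock 12: out=0, reg = 0xC7C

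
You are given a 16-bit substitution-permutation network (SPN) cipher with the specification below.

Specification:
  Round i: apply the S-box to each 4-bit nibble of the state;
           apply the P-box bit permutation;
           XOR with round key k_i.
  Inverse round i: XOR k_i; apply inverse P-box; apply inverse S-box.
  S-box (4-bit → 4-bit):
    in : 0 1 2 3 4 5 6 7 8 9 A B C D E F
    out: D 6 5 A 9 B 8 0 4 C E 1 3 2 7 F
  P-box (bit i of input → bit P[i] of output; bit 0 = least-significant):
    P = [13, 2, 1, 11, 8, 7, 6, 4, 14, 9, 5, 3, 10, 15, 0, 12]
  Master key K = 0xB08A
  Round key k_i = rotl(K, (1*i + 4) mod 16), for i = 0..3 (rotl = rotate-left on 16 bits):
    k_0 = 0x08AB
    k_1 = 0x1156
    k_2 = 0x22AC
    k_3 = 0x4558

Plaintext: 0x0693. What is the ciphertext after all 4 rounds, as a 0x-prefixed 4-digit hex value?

s_0 = plaintext = 0x0693
s_1 = Round(s_0, k_0) = 0x14F6
s_2 = Round(s_1, k_1) = 0xD88F
s_3 = Round(s_2, k_2) = 0x8ACA
s_4 = Round(s_3, k_3) = 0x4EF7

0x4EF7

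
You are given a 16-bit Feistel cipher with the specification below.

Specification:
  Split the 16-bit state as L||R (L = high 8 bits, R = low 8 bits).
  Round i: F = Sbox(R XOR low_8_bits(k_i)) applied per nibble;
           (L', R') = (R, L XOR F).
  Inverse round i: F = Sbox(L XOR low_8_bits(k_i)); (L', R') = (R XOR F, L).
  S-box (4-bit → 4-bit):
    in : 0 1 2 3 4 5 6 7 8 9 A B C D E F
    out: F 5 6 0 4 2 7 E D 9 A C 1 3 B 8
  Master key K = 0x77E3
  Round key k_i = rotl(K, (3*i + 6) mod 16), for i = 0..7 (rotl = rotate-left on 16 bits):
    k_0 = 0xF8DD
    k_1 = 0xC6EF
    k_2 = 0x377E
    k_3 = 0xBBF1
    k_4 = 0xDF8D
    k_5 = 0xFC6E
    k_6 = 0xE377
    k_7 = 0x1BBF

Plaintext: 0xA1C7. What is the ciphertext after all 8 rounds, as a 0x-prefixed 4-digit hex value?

s_0 = plaintext = 0xA1C7
s_1 = Round(s_0, k_0) = 0xC7FB
s_2 = Round(s_1, k_1) = 0xFB93
s_3 = Round(s_2, k_2) = 0x9348
s_4 = Round(s_3, k_3) = 0x485A
s_5 = Round(s_4, k_4) = 0x5A76
s_6 = Round(s_5, k_5) = 0x7607
s_7 = Round(s_6, k_6) = 0x0799
s_8 = Round(s_7, k_7) = 0x9960

0x9960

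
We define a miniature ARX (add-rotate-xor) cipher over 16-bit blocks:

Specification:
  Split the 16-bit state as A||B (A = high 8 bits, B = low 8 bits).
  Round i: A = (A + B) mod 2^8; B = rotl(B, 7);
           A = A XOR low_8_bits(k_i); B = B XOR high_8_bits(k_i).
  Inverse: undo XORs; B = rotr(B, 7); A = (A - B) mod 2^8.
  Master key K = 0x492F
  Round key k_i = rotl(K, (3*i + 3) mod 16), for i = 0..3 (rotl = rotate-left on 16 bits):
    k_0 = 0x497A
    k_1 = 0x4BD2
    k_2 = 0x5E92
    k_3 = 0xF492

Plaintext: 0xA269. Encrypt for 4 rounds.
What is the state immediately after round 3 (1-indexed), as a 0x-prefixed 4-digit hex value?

0xE384

s_0 = plaintext = 0xA269
s_1 = Round(s_0, k_0) = 0x71FD
s_2 = Round(s_1, k_1) = 0xBCB5
s_3 = Round(s_2, k_2) = 0xE384
s_4 = Round(s_3, k_3) = 0xF5B6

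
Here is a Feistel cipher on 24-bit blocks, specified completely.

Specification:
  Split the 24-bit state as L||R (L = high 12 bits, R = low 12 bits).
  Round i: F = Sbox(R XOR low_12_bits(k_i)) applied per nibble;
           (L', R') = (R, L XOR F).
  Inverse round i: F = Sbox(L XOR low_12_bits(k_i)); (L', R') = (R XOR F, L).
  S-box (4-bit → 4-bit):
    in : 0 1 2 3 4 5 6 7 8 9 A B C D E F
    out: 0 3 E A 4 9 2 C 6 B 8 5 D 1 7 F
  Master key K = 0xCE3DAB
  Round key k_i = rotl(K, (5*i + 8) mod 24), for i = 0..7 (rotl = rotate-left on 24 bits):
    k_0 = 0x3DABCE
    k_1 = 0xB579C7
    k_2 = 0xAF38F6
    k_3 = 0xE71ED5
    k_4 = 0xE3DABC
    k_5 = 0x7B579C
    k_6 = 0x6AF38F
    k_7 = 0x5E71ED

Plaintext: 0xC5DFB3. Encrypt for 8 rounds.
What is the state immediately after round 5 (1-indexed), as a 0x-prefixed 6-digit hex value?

s_0 = plaintext = 0xC5DFB3
s_1 = Round(s_0, k_0) = 0xFB389C
s_2 = Round(s_1, k_1) = 0x89CC26
s_3 = Round(s_2, k_2) = 0xC26C8C
s_4 = Round(s_3, k_3) = 0xC8C2BD
s_5 = Round(s_4, k_4) = 0x2BDA8F
s_6 = Round(s_5, k_5) = 0xA8F387
s_7 = Round(s_6, k_6) = 0x387A89
s_8 = Round(s_7, k_7) = 0xA896A3

0x2BDA8F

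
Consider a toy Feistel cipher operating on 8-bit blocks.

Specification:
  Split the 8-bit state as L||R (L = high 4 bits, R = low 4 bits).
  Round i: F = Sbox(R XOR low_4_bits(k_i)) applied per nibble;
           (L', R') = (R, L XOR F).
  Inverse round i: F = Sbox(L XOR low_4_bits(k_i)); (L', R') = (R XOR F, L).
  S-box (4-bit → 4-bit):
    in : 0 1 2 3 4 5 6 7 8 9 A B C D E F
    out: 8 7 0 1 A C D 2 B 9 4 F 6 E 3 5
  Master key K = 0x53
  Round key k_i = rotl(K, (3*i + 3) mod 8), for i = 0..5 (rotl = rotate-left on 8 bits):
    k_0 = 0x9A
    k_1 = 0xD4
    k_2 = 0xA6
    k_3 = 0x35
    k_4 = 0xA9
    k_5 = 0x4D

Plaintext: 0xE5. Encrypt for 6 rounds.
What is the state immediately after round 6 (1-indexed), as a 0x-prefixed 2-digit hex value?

0xD9

s_0 = plaintext = 0xE5
s_1 = Round(s_0, k_0) = 0x5B
s_2 = Round(s_1, k_1) = 0xB0
s_3 = Round(s_2, k_2) = 0x06
s_4 = Round(s_3, k_3) = 0x61
s_5 = Round(s_4, k_4) = 0x1D
s_6 = Round(s_5, k_5) = 0xD9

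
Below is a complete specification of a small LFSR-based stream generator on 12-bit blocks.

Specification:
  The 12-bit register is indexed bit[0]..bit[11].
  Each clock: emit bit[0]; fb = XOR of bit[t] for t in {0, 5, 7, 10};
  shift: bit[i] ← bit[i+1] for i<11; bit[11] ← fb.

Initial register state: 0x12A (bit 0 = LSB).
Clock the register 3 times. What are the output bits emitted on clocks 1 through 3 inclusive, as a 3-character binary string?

reg_0 = 0x12A
clock 1: out=0, reg = 0x895
clock 2: out=1, reg = 0x44A
clock 3: out=0, reg = 0xA25

010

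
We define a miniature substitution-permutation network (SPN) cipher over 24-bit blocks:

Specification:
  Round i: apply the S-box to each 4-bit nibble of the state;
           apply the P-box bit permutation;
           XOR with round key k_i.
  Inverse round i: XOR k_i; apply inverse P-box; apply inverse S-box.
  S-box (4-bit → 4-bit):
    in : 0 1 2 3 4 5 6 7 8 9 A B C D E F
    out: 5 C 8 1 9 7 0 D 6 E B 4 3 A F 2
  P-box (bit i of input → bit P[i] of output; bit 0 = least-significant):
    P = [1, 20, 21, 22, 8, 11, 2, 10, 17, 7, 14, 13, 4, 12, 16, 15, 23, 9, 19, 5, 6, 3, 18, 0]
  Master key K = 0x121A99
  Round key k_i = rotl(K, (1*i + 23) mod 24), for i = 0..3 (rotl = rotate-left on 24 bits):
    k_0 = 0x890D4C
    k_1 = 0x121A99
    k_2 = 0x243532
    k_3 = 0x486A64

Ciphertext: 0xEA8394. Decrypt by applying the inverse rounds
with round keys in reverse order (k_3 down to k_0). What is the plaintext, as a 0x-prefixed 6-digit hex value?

0xE021A6

s_0 = ciphertext = 0xEA8394
s_1 = InvRound(s_0, k_3) = 0x344ECB
s_2 = InvRound(s_1, k_2) = 0xADC9CF
s_3 = InvRound(s_2, k_1) = 0x05E005
s_4 = InvRound(s_3, k_0) = 0xE021A6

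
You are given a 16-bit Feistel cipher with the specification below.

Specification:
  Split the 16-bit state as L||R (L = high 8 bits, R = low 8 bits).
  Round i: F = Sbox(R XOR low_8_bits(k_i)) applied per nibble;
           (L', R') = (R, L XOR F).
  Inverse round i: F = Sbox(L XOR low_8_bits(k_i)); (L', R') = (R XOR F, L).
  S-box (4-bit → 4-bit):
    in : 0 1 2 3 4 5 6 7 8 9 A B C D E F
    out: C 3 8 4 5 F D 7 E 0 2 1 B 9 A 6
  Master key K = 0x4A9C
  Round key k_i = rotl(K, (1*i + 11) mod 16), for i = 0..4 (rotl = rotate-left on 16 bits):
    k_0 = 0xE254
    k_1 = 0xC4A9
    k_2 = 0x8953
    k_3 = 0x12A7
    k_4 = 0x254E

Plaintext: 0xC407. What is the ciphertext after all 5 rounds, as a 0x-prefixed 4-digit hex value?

s_0 = plaintext = 0xC407
s_1 = Round(s_0, k_0) = 0x0730
s_2 = Round(s_1, k_1) = 0x3007
s_3 = Round(s_2, k_2) = 0x07C5
s_4 = Round(s_3, k_3) = 0xC5DF
s_5 = Round(s_4, k_4) = 0xDFC6

0xDFC6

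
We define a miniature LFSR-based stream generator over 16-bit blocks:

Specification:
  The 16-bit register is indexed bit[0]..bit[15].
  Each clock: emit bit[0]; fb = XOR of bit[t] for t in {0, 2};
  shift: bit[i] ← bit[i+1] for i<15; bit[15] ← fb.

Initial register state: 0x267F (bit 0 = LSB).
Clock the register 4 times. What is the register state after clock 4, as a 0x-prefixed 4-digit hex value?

reg_0 = 0x267F
clock 1: out=1, reg = 0x133F
clock 2: out=1, reg = 0x099F
clock 3: out=1, reg = 0x04CF
clock 4: out=1, reg = 0x0267

0x0267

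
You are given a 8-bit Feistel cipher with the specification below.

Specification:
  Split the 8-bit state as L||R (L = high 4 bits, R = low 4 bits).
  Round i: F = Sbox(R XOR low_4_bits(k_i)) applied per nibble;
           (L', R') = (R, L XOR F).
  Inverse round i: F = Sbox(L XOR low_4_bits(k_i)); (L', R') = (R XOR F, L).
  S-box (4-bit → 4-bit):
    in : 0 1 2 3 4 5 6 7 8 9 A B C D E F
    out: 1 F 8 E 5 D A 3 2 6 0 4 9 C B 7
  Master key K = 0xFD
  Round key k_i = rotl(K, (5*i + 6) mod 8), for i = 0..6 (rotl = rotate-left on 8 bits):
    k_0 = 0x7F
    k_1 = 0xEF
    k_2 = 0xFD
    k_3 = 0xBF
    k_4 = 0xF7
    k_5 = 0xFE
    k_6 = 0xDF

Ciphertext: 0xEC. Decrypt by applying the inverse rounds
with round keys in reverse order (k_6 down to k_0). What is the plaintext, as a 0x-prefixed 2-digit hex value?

s_0 = ciphertext = 0xEC
s_1 = InvRound(s_0, k_6) = 0x3E
s_2 = InvRound(s_1, k_5) = 0x23
s_3 = InvRound(s_2, k_4) = 0xE2
s_4 = InvRound(s_3, k_3) = 0xDE
s_5 = InvRound(s_4, k_2) = 0xFD
s_6 = InvRound(s_5, k_1) = 0xCF
s_7 = InvRound(s_6, k_0) = 0x1C

0x1C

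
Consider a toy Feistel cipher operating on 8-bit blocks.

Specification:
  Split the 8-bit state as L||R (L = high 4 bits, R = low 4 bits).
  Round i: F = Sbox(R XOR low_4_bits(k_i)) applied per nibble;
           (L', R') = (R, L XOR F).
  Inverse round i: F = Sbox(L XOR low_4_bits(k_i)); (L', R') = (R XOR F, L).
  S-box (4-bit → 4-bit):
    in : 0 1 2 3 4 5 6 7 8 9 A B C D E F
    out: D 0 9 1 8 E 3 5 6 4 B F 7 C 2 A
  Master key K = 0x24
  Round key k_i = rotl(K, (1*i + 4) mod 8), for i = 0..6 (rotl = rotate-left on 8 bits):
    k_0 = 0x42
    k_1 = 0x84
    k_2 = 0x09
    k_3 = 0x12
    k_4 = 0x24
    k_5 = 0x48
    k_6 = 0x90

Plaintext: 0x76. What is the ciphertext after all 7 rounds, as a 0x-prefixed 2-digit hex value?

s_0 = plaintext = 0x76
s_1 = Round(s_0, k_0) = 0x6F
s_2 = Round(s_1, k_1) = 0xF9
s_3 = Round(s_2, k_2) = 0x92
s_4 = Round(s_3, k_3) = 0x24
s_5 = Round(s_4, k_4) = 0x4F
s_6 = Round(s_5, k_5) = 0xF1
s_7 = Round(s_6, k_6) = 0x1F

0x1F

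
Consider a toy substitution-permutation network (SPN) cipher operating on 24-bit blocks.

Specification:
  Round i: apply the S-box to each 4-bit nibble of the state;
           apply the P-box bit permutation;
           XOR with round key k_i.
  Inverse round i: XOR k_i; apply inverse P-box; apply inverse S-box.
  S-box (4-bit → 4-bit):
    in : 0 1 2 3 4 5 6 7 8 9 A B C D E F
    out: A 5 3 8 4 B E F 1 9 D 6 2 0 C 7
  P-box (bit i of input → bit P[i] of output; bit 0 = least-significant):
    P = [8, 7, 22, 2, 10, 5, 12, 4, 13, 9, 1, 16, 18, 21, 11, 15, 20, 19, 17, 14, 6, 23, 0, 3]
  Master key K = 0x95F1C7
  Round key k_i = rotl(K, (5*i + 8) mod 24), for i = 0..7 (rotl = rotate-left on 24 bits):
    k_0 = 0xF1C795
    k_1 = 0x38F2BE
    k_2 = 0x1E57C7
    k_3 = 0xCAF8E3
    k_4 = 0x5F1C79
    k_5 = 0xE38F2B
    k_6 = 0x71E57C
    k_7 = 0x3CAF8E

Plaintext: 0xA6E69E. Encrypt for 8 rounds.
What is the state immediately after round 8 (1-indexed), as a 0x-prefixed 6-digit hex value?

s_0 = plaintext = 0xA6E69E
s_1 = Round(s_0, k_0) = 0xBA09CA
s_2 = Round(s_1, k_1) = 0xCB139B
s_3 = Round(s_2, k_2) = 0xD15B57
s_4 = Round(s_3, k_3) = 0xBC7F55
s_5 = Round(s_4, k_4) = 0xF3B3CE
s_6 = Round(s_5, k_5) = 0x02C74E
s_7 = Round(s_6, k_6) = 0x88D772
s_8 = Round(s_7, k_7) = 0x2D987C

0x2D987C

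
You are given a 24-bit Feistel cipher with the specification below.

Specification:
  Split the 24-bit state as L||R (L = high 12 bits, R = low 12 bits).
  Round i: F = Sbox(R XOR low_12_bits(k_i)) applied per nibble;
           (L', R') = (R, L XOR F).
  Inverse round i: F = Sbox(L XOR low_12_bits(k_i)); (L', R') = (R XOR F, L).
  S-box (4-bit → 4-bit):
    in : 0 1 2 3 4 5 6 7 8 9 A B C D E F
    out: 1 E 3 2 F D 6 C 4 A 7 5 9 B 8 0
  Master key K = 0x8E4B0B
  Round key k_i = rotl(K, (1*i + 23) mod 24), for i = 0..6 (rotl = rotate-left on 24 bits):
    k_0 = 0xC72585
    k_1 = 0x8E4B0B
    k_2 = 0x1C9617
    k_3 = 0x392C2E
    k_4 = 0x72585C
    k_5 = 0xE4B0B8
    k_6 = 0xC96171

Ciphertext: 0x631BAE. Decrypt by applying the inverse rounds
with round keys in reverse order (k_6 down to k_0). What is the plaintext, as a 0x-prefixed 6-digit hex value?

s_0 = ciphertext = 0x631BAE
s_1 = InvRound(s_0, k_6) = 0x75F631
s_2 = InvRound(s_1, k_5) = 0xABD75F
s_3 = InvRound(s_2, k_4) = 0x4D1ABD
s_4 = InvRound(s_3, k_3) = 0xEBD4D1
s_5 = InvRound(s_4, k_2) = 0x0A6EBD
s_6 = InvRound(s_5, k_1) = 0xBC60A6
s_7 = InvRound(s_6, k_0) = 0x854BC6

0x854BC6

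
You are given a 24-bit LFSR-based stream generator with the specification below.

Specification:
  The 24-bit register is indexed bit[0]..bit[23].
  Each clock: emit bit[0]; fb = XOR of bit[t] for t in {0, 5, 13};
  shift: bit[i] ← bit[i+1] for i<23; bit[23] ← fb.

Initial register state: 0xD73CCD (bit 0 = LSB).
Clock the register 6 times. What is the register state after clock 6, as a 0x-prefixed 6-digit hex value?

reg_0 = 0xD73CCD
clock 1: out=1, reg = 0x6B9E66
clock 2: out=0, reg = 0xB5CF33
clock 3: out=1, reg = 0x5AE799
clock 4: out=1, reg = 0x2D73CC
clock 5: out=0, reg = 0x96B9E6
clock 6: out=0, reg = 0x4B5CF3

0x4B5CF3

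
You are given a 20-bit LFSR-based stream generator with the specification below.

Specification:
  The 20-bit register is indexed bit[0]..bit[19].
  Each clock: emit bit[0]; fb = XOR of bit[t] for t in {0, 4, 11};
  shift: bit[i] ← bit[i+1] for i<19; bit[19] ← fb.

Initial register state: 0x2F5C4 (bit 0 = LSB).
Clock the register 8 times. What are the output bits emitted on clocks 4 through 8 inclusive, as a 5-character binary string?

reg_0 = 0x2F5C4
clock 1: out=0, reg = 0x17AE2
clock 2: out=0, reg = 0x8BD71
clock 3: out=1, reg = 0xC5EB8
clock 4: out=0, reg = 0x62F5C
clock 5: out=0, reg = 0x317AE
clock 6: out=0, reg = 0x18BD7
clock 7: out=1, reg = 0x8C5EB
clock 8: out=1, reg = 0xC62F5

00011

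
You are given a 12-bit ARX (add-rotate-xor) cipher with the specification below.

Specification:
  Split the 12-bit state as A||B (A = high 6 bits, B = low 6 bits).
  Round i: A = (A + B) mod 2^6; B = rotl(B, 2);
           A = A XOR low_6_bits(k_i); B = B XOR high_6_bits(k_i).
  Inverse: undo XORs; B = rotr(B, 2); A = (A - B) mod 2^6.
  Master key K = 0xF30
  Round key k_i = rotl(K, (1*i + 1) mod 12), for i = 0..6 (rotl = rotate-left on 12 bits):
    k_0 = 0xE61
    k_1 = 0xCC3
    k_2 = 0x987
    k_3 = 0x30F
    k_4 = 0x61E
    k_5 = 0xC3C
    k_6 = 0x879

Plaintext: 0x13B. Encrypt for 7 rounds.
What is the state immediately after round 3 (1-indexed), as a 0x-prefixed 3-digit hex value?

s_0 = plaintext = 0x13B
s_1 = Round(s_0, k_0) = 0x796
s_2 = Round(s_1, k_1) = 0xDEA
s_3 = Round(s_2, k_2) = 0x98C
s_4 = Round(s_3, k_3) = 0xF7C
s_5 = Round(s_4, k_4) = 0x9EB
s_6 = Round(s_5, k_5) = 0xB9E
s_7 = Round(s_6, k_6) = 0xD58

0x98C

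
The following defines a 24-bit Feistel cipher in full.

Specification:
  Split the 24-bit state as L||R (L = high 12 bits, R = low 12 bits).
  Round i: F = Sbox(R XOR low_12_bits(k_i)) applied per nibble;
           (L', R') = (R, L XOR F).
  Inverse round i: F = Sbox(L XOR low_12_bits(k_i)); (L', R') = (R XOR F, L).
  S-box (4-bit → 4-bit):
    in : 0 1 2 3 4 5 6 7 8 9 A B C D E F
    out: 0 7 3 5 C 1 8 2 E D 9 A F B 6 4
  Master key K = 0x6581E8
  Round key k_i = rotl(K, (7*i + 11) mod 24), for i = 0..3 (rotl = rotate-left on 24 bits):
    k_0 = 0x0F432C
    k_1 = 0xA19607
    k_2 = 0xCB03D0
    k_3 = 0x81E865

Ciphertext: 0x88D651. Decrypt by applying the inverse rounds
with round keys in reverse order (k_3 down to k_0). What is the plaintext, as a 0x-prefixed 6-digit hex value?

s_0 = ciphertext = 0x88D651
s_1 = InvRound(s_0, k_3) = 0x63F88D
s_2 = InvRound(s_1, k_2) = 0x9E963F
s_3 = InvRound(s_2, k_1) = 0x2599E9
s_4 = InvRound(s_3, k_0) = 0xEC8259

0xEC8259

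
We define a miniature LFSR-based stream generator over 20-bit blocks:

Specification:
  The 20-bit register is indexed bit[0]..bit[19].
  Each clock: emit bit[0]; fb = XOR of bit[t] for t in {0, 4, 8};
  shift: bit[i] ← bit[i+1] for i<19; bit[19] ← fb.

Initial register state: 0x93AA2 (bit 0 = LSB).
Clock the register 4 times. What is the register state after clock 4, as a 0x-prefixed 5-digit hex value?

0x293AA

reg_0 = 0x93AA2
clock 1: out=0, reg = 0x49D51
clock 2: out=1, reg = 0xA4EA8
clock 3: out=0, reg = 0x52754
clock 4: out=0, reg = 0x293AA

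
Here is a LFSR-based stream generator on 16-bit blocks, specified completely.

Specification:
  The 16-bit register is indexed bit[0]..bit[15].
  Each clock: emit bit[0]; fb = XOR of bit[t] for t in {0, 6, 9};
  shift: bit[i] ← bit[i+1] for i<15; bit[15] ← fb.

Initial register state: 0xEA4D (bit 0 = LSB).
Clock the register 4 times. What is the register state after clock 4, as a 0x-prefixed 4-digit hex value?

0x1EA4

reg_0 = 0xEA4D
clock 1: out=1, reg = 0xF526
clock 2: out=0, reg = 0x7A93
clock 3: out=1, reg = 0x3D49
clock 4: out=1, reg = 0x1EA4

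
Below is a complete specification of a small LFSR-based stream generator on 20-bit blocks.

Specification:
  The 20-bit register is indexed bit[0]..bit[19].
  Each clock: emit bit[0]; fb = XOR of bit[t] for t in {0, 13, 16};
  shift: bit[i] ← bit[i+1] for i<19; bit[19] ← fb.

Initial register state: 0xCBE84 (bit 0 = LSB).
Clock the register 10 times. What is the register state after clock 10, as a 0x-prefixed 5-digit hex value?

0xEF72F

reg_0 = 0xCBE84
clock 1: out=0, reg = 0xE5F42
clock 2: out=0, reg = 0x72FA1
clock 3: out=1, reg = 0xB97D0
clock 4: out=0, reg = 0xDCBE8
clock 5: out=0, reg = 0xEE5F4
clock 6: out=0, reg = 0xF72FA
clock 7: out=0, reg = 0x7B97D
clock 8: out=1, reg = 0xBDCBE
clock 9: out=0, reg = 0xDEE5F
clock 10: out=1, reg = 0xEF72F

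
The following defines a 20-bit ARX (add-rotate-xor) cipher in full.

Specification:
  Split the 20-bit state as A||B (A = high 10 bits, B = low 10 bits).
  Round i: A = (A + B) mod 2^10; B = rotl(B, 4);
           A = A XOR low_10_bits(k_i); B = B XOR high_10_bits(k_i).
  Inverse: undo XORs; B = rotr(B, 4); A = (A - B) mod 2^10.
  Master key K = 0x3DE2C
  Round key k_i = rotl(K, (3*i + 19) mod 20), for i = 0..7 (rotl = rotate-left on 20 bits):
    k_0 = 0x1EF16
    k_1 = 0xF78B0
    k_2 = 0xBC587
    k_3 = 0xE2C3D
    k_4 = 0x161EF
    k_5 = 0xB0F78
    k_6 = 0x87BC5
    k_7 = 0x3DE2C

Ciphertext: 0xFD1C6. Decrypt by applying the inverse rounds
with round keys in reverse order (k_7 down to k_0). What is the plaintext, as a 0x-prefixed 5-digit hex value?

s_0 = ciphertext = 0xFD1C6
s_1 = InvRound(s_0, k_7) = 0x61453
s_2 = InvRound(s_1, k_6) = 0xB7364
s_3 = InvRound(s_2, k_5) = 0xF29DA
s_4 = InvRound(s_3, k_4) = 0x63498
s_5 = InvRound(s_4, k_3) = 0x2FCF1
s_6 = InvRound(s_5, k_2) = 0x46020
s_7 = InvRound(s_6, k_1) = 0x7A7BF
s_8 = InvRound(s_7, k_0) = 0x70D3C

0x70D3C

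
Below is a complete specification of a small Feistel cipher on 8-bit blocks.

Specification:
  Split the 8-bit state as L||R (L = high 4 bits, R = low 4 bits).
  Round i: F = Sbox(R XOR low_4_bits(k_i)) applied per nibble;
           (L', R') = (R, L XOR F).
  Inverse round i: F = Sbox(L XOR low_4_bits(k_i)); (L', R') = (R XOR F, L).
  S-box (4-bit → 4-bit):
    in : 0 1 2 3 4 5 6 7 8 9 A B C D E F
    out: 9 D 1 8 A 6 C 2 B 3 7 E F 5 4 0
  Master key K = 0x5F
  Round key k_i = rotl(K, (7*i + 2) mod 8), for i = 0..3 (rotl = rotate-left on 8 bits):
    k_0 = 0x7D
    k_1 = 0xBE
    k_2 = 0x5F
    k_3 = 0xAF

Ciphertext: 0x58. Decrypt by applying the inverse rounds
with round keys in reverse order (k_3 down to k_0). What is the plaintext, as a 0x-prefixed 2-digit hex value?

0x4E

s_0 = ciphertext = 0x58
s_1 = InvRound(s_0, k_3) = 0xF5
s_2 = InvRound(s_1, k_2) = 0xCF
s_3 = InvRound(s_2, k_1) = 0xEC
s_4 = InvRound(s_3, k_0) = 0x4E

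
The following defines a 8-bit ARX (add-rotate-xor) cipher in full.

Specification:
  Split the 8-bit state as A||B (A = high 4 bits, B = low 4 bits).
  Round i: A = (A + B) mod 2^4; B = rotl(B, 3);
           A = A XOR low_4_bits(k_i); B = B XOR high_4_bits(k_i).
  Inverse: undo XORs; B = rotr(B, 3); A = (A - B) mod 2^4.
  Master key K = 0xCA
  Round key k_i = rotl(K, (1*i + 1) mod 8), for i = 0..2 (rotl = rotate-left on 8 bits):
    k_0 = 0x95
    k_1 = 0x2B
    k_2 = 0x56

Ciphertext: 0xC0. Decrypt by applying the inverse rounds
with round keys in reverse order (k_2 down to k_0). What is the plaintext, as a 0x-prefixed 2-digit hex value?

s_0 = ciphertext = 0xC0
s_1 = InvRound(s_0, k_2) = 0x0A
s_2 = InvRound(s_1, k_1) = 0xA1
s_3 = InvRound(s_2, k_0) = 0xE1

0xE1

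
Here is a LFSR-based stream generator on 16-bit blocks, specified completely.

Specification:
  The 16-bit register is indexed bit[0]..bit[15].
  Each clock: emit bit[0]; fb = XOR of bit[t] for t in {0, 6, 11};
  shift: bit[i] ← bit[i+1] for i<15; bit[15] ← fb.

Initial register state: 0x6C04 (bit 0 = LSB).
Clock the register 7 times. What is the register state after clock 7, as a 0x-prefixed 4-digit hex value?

reg_0 = 0x6C04
clock 1: out=0, reg = 0xB602
clock 2: out=0, reg = 0x5B01
clock 3: out=1, reg = 0x2D80
clock 4: out=0, reg = 0x96C0
clock 5: out=0, reg = 0xCB60
clock 6: out=0, reg = 0x65B0
clock 7: out=0, reg = 0x32D8

0x32D8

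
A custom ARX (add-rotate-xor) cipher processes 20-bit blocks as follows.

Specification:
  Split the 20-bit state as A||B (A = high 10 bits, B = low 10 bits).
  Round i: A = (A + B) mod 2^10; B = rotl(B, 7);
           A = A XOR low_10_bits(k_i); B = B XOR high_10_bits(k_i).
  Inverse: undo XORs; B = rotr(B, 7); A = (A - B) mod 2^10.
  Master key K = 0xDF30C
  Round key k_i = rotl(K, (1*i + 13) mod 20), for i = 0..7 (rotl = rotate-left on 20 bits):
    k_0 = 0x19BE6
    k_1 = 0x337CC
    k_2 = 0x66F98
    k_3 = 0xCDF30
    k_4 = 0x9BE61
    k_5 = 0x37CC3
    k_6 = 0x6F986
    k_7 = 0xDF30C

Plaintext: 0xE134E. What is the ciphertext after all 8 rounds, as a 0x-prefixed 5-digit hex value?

s_0 = plaintext = 0xE134E
s_1 = Round(s_0, k_0) = 0x4D30F
s_2 = Round(s_1, k_1) = 0xE3F2C
s_3 = Round(s_2, k_2) = 0x48FFE
s_4 = Round(s_3, k_3) = 0x84448
s_5 = Round(s_4, k_4) = 0x0E266
s_6 = Round(s_5, k_5) = 0x97793
s_7 = Round(s_6, k_6) = 0x1D84C
s_8 = Round(s_7, k_7) = 0xF3975

0xF3975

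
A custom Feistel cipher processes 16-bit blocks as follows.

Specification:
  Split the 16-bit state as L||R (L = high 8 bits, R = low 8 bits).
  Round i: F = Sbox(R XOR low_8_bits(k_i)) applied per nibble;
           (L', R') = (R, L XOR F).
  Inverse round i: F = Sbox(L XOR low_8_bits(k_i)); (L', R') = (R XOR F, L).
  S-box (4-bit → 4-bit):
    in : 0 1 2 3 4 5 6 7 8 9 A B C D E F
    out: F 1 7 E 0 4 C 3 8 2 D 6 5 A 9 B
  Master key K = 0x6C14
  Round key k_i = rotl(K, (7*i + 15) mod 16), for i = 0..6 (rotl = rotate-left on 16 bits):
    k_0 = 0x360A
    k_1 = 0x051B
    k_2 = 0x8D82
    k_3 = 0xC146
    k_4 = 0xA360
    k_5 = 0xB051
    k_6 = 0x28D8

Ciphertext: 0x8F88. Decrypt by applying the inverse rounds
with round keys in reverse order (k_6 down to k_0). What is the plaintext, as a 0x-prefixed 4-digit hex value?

0xADF5

s_0 = ciphertext = 0x8F88
s_1 = InvRound(s_0, k_6) = 0xCB8F
s_2 = InvRound(s_1, k_5) = 0xA2CB
s_3 = InvRound(s_2, k_4) = 0x9CA2
s_4 = InvRound(s_3, k_3) = 0x0F9C
s_5 = InvRound(s_4, k_2) = 0x160F
s_6 = InvRound(s_5, k_1) = 0xF516
s_7 = InvRound(s_6, k_0) = 0xADF5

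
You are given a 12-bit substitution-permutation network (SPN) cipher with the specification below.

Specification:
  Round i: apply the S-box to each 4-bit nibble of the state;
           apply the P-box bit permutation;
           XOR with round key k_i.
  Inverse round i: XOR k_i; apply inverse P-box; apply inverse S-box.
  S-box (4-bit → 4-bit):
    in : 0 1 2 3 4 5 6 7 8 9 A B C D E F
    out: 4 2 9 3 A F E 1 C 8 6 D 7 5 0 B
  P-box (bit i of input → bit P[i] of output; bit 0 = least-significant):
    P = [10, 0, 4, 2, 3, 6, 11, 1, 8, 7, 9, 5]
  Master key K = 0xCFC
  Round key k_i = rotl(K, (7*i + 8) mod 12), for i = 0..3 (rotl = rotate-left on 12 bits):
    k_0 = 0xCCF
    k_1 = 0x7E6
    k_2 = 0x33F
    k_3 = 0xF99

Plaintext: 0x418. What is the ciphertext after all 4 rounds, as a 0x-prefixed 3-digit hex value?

s_0 = plaintext = 0x418
s_1 = Round(s_0, k_0) = 0xC3B
s_2 = Round(s_1, k_1) = 0x03A
s_3 = Round(s_2, k_2) = 0x166
s_4 = Round(s_3, k_3) = 0x74E

0x74E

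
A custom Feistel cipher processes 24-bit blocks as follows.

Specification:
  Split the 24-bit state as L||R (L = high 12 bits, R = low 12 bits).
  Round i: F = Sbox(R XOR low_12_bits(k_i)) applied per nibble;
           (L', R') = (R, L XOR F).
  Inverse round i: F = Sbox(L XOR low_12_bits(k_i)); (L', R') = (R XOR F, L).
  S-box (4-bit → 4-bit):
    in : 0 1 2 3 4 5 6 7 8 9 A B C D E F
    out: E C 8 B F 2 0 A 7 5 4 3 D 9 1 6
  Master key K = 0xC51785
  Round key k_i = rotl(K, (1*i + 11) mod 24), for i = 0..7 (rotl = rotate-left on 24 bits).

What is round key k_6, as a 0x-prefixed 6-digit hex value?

0x0B8A2F

K = 0xC51785
k_0 = rotl(K, (1*0+11) mod 24) = rotl(K, 11) = 0xBC2E28
k_1 = rotl(K, (1*1+11) mod 24) = rotl(K, 12) = 0x785C51
k_2 = rotl(K, (1*2+11) mod 24) = rotl(K, 13) = 0xF0B8A2
k_3 = rotl(K, (1*3+11) mod 24) = rotl(K, 14) = 0xE17145
k_4 = rotl(K, (1*4+11) mod 24) = rotl(K, 15) = 0xC2E28B
k_5 = rotl(K, (1*5+11) mod 24) = rotl(K, 16) = 0x85C517
k_6 = rotl(K, (1*6+11) mod 24) = rotl(K, 17) = 0x0B8A2F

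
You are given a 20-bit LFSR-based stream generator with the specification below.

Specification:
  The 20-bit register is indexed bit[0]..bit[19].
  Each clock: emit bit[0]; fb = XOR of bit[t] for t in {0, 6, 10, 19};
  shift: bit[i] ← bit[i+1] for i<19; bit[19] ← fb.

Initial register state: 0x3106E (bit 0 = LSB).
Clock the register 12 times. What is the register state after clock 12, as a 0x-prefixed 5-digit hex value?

0x85931

reg_0 = 0x3106E
clock 1: out=0, reg = 0x98837
clock 2: out=1, reg = 0x4C41B
clock 3: out=1, reg = 0x2620D
clock 4: out=1, reg = 0x93106
clock 5: out=0, reg = 0xC9883
clock 6: out=1, reg = 0x64C41
clock 7: out=1, reg = 0xB2620
clock 8: out=0, reg = 0x59310
clock 9: out=0, reg = 0x2C988
clock 10: out=0, reg = 0x164C4
clock 11: out=0, reg = 0x0B262
clock 12: out=0, reg = 0x85931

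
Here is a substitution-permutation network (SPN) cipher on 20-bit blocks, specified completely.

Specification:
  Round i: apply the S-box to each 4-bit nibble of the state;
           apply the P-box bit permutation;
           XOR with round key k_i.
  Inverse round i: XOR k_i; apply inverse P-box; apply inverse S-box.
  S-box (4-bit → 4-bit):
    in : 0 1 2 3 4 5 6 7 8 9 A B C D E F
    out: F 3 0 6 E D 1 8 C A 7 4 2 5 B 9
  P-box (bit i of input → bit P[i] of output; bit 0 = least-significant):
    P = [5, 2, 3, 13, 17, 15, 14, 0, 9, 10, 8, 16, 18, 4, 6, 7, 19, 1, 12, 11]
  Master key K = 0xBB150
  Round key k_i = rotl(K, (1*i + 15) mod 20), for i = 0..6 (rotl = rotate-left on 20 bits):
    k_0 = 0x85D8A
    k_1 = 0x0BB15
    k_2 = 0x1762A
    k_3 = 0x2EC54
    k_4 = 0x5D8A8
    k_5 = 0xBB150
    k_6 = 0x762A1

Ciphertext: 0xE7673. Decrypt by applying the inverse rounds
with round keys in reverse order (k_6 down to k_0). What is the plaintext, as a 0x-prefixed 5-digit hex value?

0x34ED1

s_0 = ciphertext = 0xE7673
s_1 = InvRound(s_0, k_6) = 0xA4922
s_2 = InvRound(s_1, k_5) = 0x4373F
s_3 = InvRound(s_2, k_4) = 0x99049
s_4 = InvRound(s_3, k_3) = 0x5C954
s_5 = InvRound(s_4, k_2) = 0x4AAC0
s_6 = InvRound(s_5, k_1) = 0xB0B7C
s_7 = InvRound(s_6, k_0) = 0x34ED1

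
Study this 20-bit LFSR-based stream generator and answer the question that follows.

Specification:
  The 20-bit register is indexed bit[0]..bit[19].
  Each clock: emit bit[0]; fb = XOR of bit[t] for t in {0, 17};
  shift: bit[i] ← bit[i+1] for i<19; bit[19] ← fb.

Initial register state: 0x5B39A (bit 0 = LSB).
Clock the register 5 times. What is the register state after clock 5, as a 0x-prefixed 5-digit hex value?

0xC2D9C

reg_0 = 0x5B39A
clock 1: out=0, reg = 0x2D9CD
clock 2: out=1, reg = 0x16CE6
clock 3: out=0, reg = 0x0B673
clock 4: out=1, reg = 0x85B39
clock 5: out=1, reg = 0xC2D9C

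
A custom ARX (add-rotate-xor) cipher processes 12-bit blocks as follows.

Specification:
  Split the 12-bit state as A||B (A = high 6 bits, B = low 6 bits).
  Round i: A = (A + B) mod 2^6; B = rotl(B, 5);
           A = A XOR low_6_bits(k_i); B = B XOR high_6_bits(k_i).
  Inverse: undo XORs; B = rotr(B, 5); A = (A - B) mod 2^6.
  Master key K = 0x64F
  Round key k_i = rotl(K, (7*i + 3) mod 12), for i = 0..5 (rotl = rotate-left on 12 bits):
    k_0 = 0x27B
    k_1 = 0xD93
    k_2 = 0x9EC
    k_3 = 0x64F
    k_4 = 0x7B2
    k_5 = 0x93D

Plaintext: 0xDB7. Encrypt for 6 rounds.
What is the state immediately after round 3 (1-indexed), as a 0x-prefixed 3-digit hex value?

s_0 = plaintext = 0xDB7
s_1 = Round(s_0, k_0) = 0x5B2
s_2 = Round(s_1, k_1) = 0x6EF
s_3 = Round(s_2, k_2) = 0x990
s_4 = Round(s_3, k_3) = 0xE51
s_5 = Round(s_4, k_4) = 0xE36
s_6 = Round(s_5, k_5) = 0x4FF

0x990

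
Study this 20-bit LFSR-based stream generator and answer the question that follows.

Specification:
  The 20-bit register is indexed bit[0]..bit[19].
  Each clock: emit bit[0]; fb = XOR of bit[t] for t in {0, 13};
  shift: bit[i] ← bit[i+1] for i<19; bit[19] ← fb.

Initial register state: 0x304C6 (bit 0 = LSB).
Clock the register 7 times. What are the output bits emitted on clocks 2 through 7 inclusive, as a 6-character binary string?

reg_0 = 0x304C6
clock 1: out=0, reg = 0x18263
clock 2: out=1, reg = 0x8C131
clock 3: out=1, reg = 0xC6098
clock 4: out=0, reg = 0xE304C
clock 5: out=0, reg = 0xF1826
clock 6: out=0, reg = 0x78C13
clock 7: out=1, reg = 0xBC609

110001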